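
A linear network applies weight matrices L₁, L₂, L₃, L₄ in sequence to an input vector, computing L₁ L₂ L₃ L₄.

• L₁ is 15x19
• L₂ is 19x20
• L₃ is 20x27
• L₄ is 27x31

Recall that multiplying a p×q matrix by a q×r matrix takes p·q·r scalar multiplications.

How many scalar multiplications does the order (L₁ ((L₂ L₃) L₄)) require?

34998

(L₂ L₃): 19×20 by 20×27 → 19×27, cost 19·20·27 = 10260
((L₂ L₃) L₄): 19×27 by 27×31 → 19×31, cost 19·27·31 = 15903; cumulative 26163
(L₁ ((L₂ L₃) L₄)): 15×19 by 19×31 → 15×31, cost 15·19·31 = 8835; cumulative 34998
Total: 34998 scalar multiplications.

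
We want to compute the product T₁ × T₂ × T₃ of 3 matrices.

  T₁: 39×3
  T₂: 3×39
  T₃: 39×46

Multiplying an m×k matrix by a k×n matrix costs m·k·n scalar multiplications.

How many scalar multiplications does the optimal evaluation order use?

Order (T₁ × (T₂ × T₃)): (T₂ × T₃): 3×39 by 39×46 → 3×46, cost 3·39·46 = 5382; (T₁ × (T₂ × T₃)): 39×3 by 3×46 → 39×46, cost 39·3·46 = 5382; cumulative 10764. Total 10764.
Order ((T₁ × T₂) × T₃): (T₁ × T₂): 39×3 by 3×39 → 39×39, cost 39·3·39 = 4563; ((T₁ × T₂) × T₃): 39×39 by 39×46 → 39×46, cost 39·39·46 = 69966; cumulative 74529. Total 74529.
Minimum: 10764.

10764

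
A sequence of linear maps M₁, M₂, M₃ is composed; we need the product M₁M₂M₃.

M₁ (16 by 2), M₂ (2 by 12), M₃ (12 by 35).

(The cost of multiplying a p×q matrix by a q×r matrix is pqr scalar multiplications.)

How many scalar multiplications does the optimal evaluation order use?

Order (M₁(M₂M₃)): (M₂M₃): 2×12 by 12×35 → 2×35, cost 2·12·35 = 840; (M₁(M₂M₃)): 16×2 by 2×35 → 16×35, cost 16·2·35 = 1120; cumulative 1960. Total 1960.
Order ((M₁M₂)M₃): (M₁M₂): 16×2 by 2×12 → 16×12, cost 16·2·12 = 384; ((M₁M₂)M₃): 16×12 by 12×35 → 16×35, cost 16·12·35 = 6720; cumulative 7104. Total 7104.
Minimum: 1960.

1960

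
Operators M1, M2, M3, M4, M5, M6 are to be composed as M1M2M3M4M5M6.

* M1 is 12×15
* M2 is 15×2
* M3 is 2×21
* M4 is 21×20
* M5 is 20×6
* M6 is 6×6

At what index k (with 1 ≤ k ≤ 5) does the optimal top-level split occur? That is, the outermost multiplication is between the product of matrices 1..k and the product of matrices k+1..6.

2

Adjacent pairs: M1M2 = 12·15·2 = 360; M2M3 = 15·2·21 = 630; M3M4 = 2·21·20 = 840; M4M5 = 21·20·6 = 2520; M5M6 = 20·6·6 = 720.
Length 3: M1..M3: k=1: 0+630+12·15·21=4410; k=2: 360+0+12·2·21=864 → min 864 | M2..M4: k=2: 0+840+15·2·20=1440; k=3: 630+0+15·21·20=6930 → min 1440 | M3..M5: k=3: 0+2520+2·21·6=2772; k=4: 840+0+2·20·6=1080 → min 1080 | M4..M6: k=4: 0+720+21·20·6=3240; k=5: 2520+0+21·6·6=3276 → min 3240.
Length 4: M1..M4: k=1: 0+1440+12·15·20=5040; k=2: 360+840+12·2·20=1680; k=3: 864+0+12·21·20=5904 → min 1680 | M2..M5: k=2: 0+1080+15·2·6=1260; k=3: 630+2520+15·21·6=5040; k=4: 1440+0+15·20·6=3240 → min 1260 | M3..M6: k=3: 0+3240+2·21·6=3492; k=4: 840+720+2·20·6=1800; k=5: 1080+0+2·6·6=1152 → min 1152.
Length 5: M1..M5: k=1: 0+1260+12·15·6=2340; k=2: 360+1080+12·2·6=1584; k=3: 864+2520+12·21·6=4896; k=4: 1680+0+12·20·6=3120 → min 1584 | M2..M6: k=2: 0+1152+15·2·6=1332; k=3: 630+3240+15·21·6=5760; k=4: 1440+720+15·20·6=3960; k=5: 1260+0+15·6·6=1800 → min 1332.
Top-level splits: k=1: (M1..M1)·(M2..M6) → 0+1332+12·15·6 = 2412; k=2: (M1..M2)·(M3..M6) → 360+1152+12·2·6 = 1656; k=3: (M1..M3)·(M4..M6) → 864+3240+12·21·6 = 5616; k=4: (M1..M4)·(M5..M6) → 1680+720+12·20·6 = 3840; k=5: (M1..M5)·(M6..M6) → 1584+0+12·6·6 = 2016.
Best split is after M2, i.e. k = 2.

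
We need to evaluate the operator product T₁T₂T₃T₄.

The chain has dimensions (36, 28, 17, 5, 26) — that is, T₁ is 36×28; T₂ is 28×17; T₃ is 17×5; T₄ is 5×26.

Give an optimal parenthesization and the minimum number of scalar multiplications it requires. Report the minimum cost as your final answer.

Adjacent pairs: T₁T₂ = 36·28·17 = 17136; T₂T₃ = 28·17·5 = 2380; T₃T₄ = 17·5·26 = 2210.
Length 3: T₁..T₃: k=1: 0+2380+36·28·5=7420; k=2: 17136+0+36·17·5=20196 → min 7420 | T₂..T₄: k=2: 0+2210+28·17·26=14586; k=3: 2380+0+28·5·26=6020 → min 6020.
Length 4: T₁..T₄: k=1: 0+6020+36·28·26=32228; k=2: 17136+2210+36·17·26=35258; k=3: 7420+0+36·5·26=12100 → min 12100.
Optimal parenthesization: ((T₁(T₂T₃))T₄) with cost 12100.

12100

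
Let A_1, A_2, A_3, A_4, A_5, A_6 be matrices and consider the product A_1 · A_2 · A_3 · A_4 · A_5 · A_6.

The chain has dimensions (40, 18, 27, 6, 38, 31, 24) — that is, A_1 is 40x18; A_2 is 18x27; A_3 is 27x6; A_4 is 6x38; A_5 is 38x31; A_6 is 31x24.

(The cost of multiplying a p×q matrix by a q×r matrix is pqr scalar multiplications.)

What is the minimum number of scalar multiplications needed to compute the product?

Adjacent pairs: A_1A_2 = 40·18·27 = 19440; A_2A_3 = 18·27·6 = 2916; A_3A_4 = 27·6·38 = 6156; A_4A_5 = 6·38·31 = 7068; A_5A_6 = 38·31·24 = 28272.
Length 3: A_1..A_3: k=1: 0+2916+40·18·6=7236; k=2: 19440+0+40·27·6=25920 → min 7236 | A_2..A_4: k=2: 0+6156+18·27·38=24624; k=3: 2916+0+18·6·38=7020 → min 7020 | A_3..A_5: k=3: 0+7068+27·6·31=12090; k=4: 6156+0+27·38·31=37962 → min 12090 | A_4..A_6: k=4: 0+28272+6·38·24=33744; k=5: 7068+0+6·31·24=11532 → min 11532.
Length 4: A_1..A_4: k=1: 0+7020+40·18·38=34380; k=2: 19440+6156+40·27·38=66636; k=3: 7236+0+40·6·38=16356 → min 16356 | A_2..A_5: k=2: 0+12090+18·27·31=27156; k=3: 2916+7068+18·6·31=13332; k=4: 7020+0+18·38·31=28224 → min 13332 | A_3..A_6: k=3: 0+11532+27·6·24=15420; k=4: 6156+28272+27·38·24=59052; k=5: 12090+0+27·31·24=32178 → min 15420.
Length 5: A_1..A_5: k=1: 0+13332+40·18·31=35652; k=2: 19440+12090+40·27·31=65010; k=3: 7236+7068+40·6·31=21744; k=4: 16356+0+40·38·31=63476 → min 21744 | A_2..A_6: k=2: 0+15420+18·27·24=27084; k=3: 2916+11532+18·6·24=17040; k=4: 7020+28272+18·38·24=51708; k=5: 13332+0+18·31·24=26724 → min 17040.
Length 6: A_1..A_6: k=1: 0+17040+40·18·24=34320; k=2: 19440+15420+40·27·24=60780; k=3: 7236+11532+40·6·24=24528; k=4: 16356+28272+40·38·24=81108; k=5: 21744+0+40·31·24=51504 → min 24528.
Optimal order: ((A_1 · (A_2 · A_3)) · ((A_4 · A_5) · A_6)) with cost 24528.

24528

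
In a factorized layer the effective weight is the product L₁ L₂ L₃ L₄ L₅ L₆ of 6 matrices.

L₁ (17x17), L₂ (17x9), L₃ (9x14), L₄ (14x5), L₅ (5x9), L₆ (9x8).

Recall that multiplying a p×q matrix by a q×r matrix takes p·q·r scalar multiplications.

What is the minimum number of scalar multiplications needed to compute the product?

3880

Adjacent pairs: L₁L₂ = 17·17·9 = 2601; L₂L₃ = 17·9·14 = 2142; L₃L₄ = 9·14·5 = 630; L₄L₅ = 14·5·9 = 630; L₅L₆ = 5·9·8 = 360.
Length 3: L₁..L₃: k=1: 0+2142+17·17·14=6188; k=2: 2601+0+17·9·14=4743 → min 4743 | L₂..L₄: k=2: 0+630+17·9·5=1395; k=3: 2142+0+17·14·5=3332 → min 1395 | L₃..L₅: k=3: 0+630+9·14·9=1764; k=4: 630+0+9·5·9=1035 → min 1035 | L₄..L₆: k=4: 0+360+14·5·8=920; k=5: 630+0+14·9·8=1638 → min 920.
Length 4: L₁..L₄: k=1: 0+1395+17·17·5=2840; k=2: 2601+630+17·9·5=3996; k=3: 4743+0+17·14·5=5933 → min 2840 | L₂..L₅: k=2: 0+1035+17·9·9=2412; k=3: 2142+630+17·14·9=4914; k=4: 1395+0+17·5·9=2160 → min 2160 | L₃..L₆: k=3: 0+920+9·14·8=1928; k=4: 630+360+9·5·8=1350; k=5: 1035+0+9·9·8=1683 → min 1350.
Length 5: L₁..L₅: k=1: 0+2160+17·17·9=4761; k=2: 2601+1035+17·9·9=5013; k=3: 4743+630+17·14·9=7515; k=4: 2840+0+17·5·9=3605 → min 3605 | L₂..L₆: k=2: 0+1350+17·9·8=2574; k=3: 2142+920+17·14·8=4966; k=4: 1395+360+17·5·8=2435; k=5: 2160+0+17·9·8=3384 → min 2435.
Length 6: L₁..L₆: k=1: 0+2435+17·17·8=4747; k=2: 2601+1350+17·9·8=5175; k=3: 4743+920+17·14·8=7567; k=4: 2840+360+17·5·8=3880; k=5: 3605+0+17·9·8=4829 → min 3880.
Optimal order: ((L₁ (L₂ (L₃ L₄))) (L₅ L₆)) with cost 3880.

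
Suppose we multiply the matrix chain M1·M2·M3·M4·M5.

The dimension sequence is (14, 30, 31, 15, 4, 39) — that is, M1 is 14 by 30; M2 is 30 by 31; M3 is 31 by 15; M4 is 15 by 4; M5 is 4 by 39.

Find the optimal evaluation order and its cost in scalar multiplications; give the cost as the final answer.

Adjacent pairs: M1M2 = 14·30·31 = 13020; M2M3 = 30·31·15 = 13950; M3M4 = 31·15·4 = 1860; M4M5 = 15·4·39 = 2340.
Length 3: M1..M3: k=1: 0+13950+14·30·15=20250; k=2: 13020+0+14·31·15=19530 → min 19530 | M2..M4: k=2: 0+1860+30·31·4=5580; k=3: 13950+0+30·15·4=15750 → min 5580 | M3..M5: k=3: 0+2340+31·15·39=20475; k=4: 1860+0+31·4·39=6696 → min 6696.
Length 4: M1..M4: k=1: 0+5580+14·30·4=7260; k=2: 13020+1860+14·31·4=16616; k=3: 19530+0+14·15·4=20370 → min 7260 | M2..M5: k=2: 0+6696+30·31·39=42966; k=3: 13950+2340+30·15·39=33840; k=4: 5580+0+30·4·39=10260 → min 10260.
Length 5: M1..M5: k=1: 0+10260+14·30·39=26640; k=2: 13020+6696+14·31·39=36642; k=3: 19530+2340+14·15·39=30060; k=4: 7260+0+14·4·39=9444 → min 9444.
Optimal parenthesization: ((M1·(M2·(M3·M4)))·M5) with cost 9444.

9444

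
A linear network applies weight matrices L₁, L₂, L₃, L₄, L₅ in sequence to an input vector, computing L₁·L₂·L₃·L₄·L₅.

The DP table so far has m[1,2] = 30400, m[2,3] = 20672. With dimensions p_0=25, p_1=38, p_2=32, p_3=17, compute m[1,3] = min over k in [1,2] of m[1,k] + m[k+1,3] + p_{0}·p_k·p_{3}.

m[1,3] = min over k∈[1,2] of m[1,k]+m[k+1,3]+p_{0}·p_k·p_{3}.
k=1: 0 + 20672 + 25·38·17 = 36822; k=2: 30400 + 0 + 25·32·17 = 44000.
Minimum: 36822 at k=1.

36822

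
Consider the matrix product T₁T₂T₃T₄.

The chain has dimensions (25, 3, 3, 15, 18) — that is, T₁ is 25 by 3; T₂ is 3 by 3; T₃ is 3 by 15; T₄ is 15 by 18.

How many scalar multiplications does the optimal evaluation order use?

2295

Adjacent pairs: T₁T₂ = 25·3·3 = 225; T₂T₃ = 3·3·15 = 135; T₃T₄ = 3·15·18 = 810.
Length 3: T₁..T₃: k=1: 0+135+25·3·15=1260; k=2: 225+0+25·3·15=1350 → min 1260 | T₂..T₄: k=2: 0+810+3·3·18=972; k=3: 135+0+3·15·18=945 → min 945.
Length 4: T₁..T₄: k=1: 0+945+25·3·18=2295; k=2: 225+810+25·3·18=2385; k=3: 1260+0+25·15·18=8010 → min 2295.
Optimal order: (T₁((T₂T₃)T₄)) with cost 2295.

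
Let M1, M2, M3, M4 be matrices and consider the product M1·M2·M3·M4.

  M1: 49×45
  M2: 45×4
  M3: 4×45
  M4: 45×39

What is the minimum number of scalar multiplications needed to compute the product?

23484

Adjacent pairs: M1M2 = 49·45·4 = 8820; M2M3 = 45·4·45 = 8100; M3M4 = 4·45·39 = 7020.
Length 3: M1..M3: k=1: 0+8100+49·45·45=107325; k=2: 8820+0+49·4·45=17640 → min 17640 | M2..M4: k=2: 0+7020+45·4·39=14040; k=3: 8100+0+45·45·39=87075 → min 14040.
Length 4: M1..M4: k=1: 0+14040+49·45·39=100035; k=2: 8820+7020+49·4·39=23484; k=3: 17640+0+49·45·39=103635 → min 23484.
Optimal order: ((M1·M2)·(M3·M4)) with cost 23484.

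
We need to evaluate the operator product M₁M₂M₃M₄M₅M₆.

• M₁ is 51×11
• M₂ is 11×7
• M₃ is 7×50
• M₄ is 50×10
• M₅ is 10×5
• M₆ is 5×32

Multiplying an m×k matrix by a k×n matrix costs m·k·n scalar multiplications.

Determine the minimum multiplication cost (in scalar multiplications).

Adjacent pairs: M₁M₂ = 51·11·7 = 3927; M₂M₃ = 11·7·50 = 3850; M₃M₄ = 7·50·10 = 3500; M₄M₅ = 50·10·5 = 2500; M₅M₆ = 10·5·32 = 1600.
Length 3: M₁..M₃: k=1: 0+3850+51·11·50=31900; k=2: 3927+0+51·7·50=21777 → min 21777 | M₂..M₄: k=2: 0+3500+11·7·10=4270; k=3: 3850+0+11·50·10=9350 → min 4270 | M₃..M₅: k=3: 0+2500+7·50·5=4250; k=4: 3500+0+7·10·5=3850 → min 3850 | M₄..M₆: k=4: 0+1600+50·10·32=17600; k=5: 2500+0+50·5·32=10500 → min 10500.
Length 4: M₁..M₄: k=1: 0+4270+51·11·10=9880; k=2: 3927+3500+51·7·10=10997; k=3: 21777+0+51·50·10=47277 → min 9880 | M₂..M₅: k=2: 0+3850+11·7·5=4235; k=3: 3850+2500+11·50·5=9100; k=4: 4270+0+11·10·5=4820 → min 4235 | M₃..M₆: k=3: 0+10500+7·50·32=21700; k=4: 3500+1600+7·10·32=7340; k=5: 3850+0+7·5·32=4970 → min 4970.
Length 5: M₁..M₅: k=1: 0+4235+51·11·5=7040; k=2: 3927+3850+51·7·5=9562; k=3: 21777+2500+51·50·5=37027; k=4: 9880+0+51·10·5=12430 → min 7040 | M₂..M₆: k=2: 0+4970+11·7·32=7434; k=3: 3850+10500+11·50·32=31950; k=4: 4270+1600+11·10·32=9390; k=5: 4235+0+11·5·32=5995 → min 5995.
Length 6: M₁..M₆: k=1: 0+5995+51·11·32=23947; k=2: 3927+4970+51·7·32=20321; k=3: 21777+10500+51·50·32=113877; k=4: 9880+1600+51·10·32=27800; k=5: 7040+0+51·5·32=15200 → min 15200.
Optimal order: ((M₁(M₂((M₃M₄)M₅)))M₆) with cost 15200.

15200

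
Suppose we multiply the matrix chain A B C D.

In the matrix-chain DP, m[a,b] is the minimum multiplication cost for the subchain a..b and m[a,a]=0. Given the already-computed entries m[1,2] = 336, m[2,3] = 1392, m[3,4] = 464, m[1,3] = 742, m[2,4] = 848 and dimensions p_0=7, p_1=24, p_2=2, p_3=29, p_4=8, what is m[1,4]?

m[1,4] = min over k∈[1,3] of m[1,k]+m[k+1,4]+p_{0}·p_k·p_{4}.
k=1: 0 + 848 + 7·24·8 = 2192; k=2: 336 + 464 + 7·2·8 = 912; k=3: 742 + 0 + 7·29·8 = 2366.
Minimum: 912 at k=2.

912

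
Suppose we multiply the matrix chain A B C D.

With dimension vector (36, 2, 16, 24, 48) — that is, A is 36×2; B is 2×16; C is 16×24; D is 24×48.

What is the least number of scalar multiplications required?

6528

Adjacent pairs: AB = 36·2·16 = 1152; BC = 2·16·24 = 768; CD = 16·24·48 = 18432.
Length 3: A..C: k=1: 0+768+36·2·24=2496; k=2: 1152+0+36·16·24=14976 → min 2496 | B..D: k=2: 0+18432+2·16·48=19968; k=3: 768+0+2·24·48=3072 → min 3072.
Length 4: A..D: k=1: 0+3072+36·2·48=6528; k=2: 1152+18432+36·16·48=47232; k=3: 2496+0+36·24·48=43968 → min 6528.
Optimal order: (A ((B C) D)) with cost 6528.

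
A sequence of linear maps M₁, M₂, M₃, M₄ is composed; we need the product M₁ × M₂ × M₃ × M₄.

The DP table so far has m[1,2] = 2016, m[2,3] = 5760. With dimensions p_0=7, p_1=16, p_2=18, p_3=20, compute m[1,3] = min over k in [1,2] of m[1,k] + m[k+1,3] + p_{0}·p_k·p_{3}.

4536

m[1,3] = min over k∈[1,2] of m[1,k]+m[k+1,3]+p_{0}·p_k·p_{3}.
k=1: 0 + 5760 + 7·16·20 = 8000; k=2: 2016 + 0 + 7·18·20 = 4536.
Minimum: 4536 at k=2.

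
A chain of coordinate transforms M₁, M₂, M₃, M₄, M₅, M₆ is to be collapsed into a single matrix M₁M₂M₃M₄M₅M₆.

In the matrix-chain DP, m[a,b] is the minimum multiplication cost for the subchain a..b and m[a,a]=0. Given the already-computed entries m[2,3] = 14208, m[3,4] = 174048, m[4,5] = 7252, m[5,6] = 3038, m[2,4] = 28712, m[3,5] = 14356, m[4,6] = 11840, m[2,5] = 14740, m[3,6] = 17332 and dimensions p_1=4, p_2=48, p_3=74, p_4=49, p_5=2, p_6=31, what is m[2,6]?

14988

m[2,6] = min over k∈[2,5] of m[2,k]+m[k+1,6]+p_{1}·p_k·p_{6}.
k=2: 0 + 17332 + 4·48·31 = 23284; k=3: 14208 + 11840 + 4·74·31 = 35224; k=4: 28712 + 3038 + 4·49·31 = 37826; k=5: 14740 + 0 + 4·2·31 = 14988.
Minimum: 14988 at k=5.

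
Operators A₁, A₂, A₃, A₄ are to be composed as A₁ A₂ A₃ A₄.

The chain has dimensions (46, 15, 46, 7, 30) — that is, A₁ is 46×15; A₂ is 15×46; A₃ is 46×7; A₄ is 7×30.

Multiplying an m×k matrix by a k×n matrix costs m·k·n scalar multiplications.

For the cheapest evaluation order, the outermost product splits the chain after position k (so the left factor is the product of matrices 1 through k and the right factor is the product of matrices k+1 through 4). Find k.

Adjacent pairs: A₁A₂ = 46·15·46 = 31740; A₂A₃ = 15·46·7 = 4830; A₃A₄ = 46·7·30 = 9660.
Length 3: A₁..A₃: k=1: 0+4830+46·15·7=9660; k=2: 31740+0+46·46·7=46552 → min 9660 | A₂..A₄: k=2: 0+9660+15·46·30=30360; k=3: 4830+0+15·7·30=7980 → min 7980.
Top-level splits: k=1: (A₁..A₁)·(A₂..A₄) → 0+7980+46·15·30 = 28680; k=2: (A₁..A₂)·(A₃..A₄) → 31740+9660+46·46·30 = 104880; k=3: (A₁..A₃)·(A₄..A₄) → 9660+0+46·7·30 = 19320.
Best split is after A₃, i.e. k = 3.

3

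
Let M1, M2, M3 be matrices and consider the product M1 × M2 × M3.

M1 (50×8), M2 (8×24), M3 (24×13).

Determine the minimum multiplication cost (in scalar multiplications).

7696

Order (M1 × (M2 × M3)): (M2 × M3): 8×24 by 24×13 → 8×13, cost 8·24·13 = 2496; (M1 × (M2 × M3)): 50×8 by 8×13 → 50×13, cost 50·8·13 = 5200; cumulative 7696. Total 7696.
Order ((M1 × M2) × M3): (M1 × M2): 50×8 by 8×24 → 50×24, cost 50·8·24 = 9600; ((M1 × M2) × M3): 50×24 by 24×13 → 50×13, cost 50·24·13 = 15600; cumulative 25200. Total 25200.
Minimum: 7696.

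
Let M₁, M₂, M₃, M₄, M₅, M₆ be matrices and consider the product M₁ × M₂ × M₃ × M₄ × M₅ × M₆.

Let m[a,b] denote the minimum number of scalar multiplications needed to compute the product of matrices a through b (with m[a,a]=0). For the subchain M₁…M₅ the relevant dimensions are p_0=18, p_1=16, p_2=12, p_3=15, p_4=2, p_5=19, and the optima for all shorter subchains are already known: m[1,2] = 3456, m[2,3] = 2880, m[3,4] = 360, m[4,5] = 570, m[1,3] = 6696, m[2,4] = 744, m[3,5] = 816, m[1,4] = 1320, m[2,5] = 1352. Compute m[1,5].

2004

m[1,5] = min over k∈[1,4] of m[1,k]+m[k+1,5]+p_{0}·p_k·p_{5}.
k=1: 0 + 1352 + 18·16·19 = 6824; k=2: 3456 + 816 + 18·12·19 = 8376; k=3: 6696 + 570 + 18·15·19 = 12396; k=4: 1320 + 0 + 18·2·19 = 2004.
Minimum: 2004 at k=4.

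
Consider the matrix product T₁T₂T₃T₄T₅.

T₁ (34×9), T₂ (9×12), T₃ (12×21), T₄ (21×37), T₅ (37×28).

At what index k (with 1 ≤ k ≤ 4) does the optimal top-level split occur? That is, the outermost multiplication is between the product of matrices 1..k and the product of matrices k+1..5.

Adjacent pairs: T₁T₂ = 34·9·12 = 3672; T₂T₃ = 9·12·21 = 2268; T₃T₄ = 12·21·37 = 9324; T₄T₅ = 21·37·28 = 21756.
Length 3: T₁..T₃: k=1: 0+2268+34·9·21=8694; k=2: 3672+0+34·12·21=12240 → min 8694 | T₂..T₄: k=2: 0+9324+9·12·37=13320; k=3: 2268+0+9·21·37=9261 → min 9261 | T₃..T₅: k=3: 0+21756+12·21·28=28812; k=4: 9324+0+12·37·28=21756 → min 21756.
Length 4: T₁..T₄: k=1: 0+9261+34·9·37=20583; k=2: 3672+9324+34·12·37=28092; k=3: 8694+0+34·21·37=35112 → min 20583 | T₂..T₅: k=2: 0+21756+9·12·28=24780; k=3: 2268+21756+9·21·28=29316; k=4: 9261+0+9·37·28=18585 → min 18585.
Top-level splits: k=1: (T₁..T₁)·(T₂..T₅) → 0+18585+34·9·28 = 27153; k=2: (T₁..T₂)·(T₃..T₅) → 3672+21756+34·12·28 = 36852; k=3: (T₁..T₃)·(T₄..T₅) → 8694+21756+34·21·28 = 50442; k=4: (T₁..T₄)·(T₅..T₅) → 20583+0+34·37·28 = 55807.
Best split is after T₁, i.e. k = 1.

1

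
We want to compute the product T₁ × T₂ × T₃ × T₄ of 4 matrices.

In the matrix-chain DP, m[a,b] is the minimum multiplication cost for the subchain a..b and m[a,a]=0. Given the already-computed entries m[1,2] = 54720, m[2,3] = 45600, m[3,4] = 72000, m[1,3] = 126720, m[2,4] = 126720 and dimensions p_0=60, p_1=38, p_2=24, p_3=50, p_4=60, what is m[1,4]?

m[1,4] = min over k∈[1,3] of m[1,k]+m[k+1,4]+p_{0}·p_k·p_{4}.
k=1: 0 + 126720 + 60·38·60 = 263520; k=2: 54720 + 72000 + 60·24·60 = 213120; k=3: 126720 + 0 + 60·50·60 = 306720.
Minimum: 213120 at k=2.

213120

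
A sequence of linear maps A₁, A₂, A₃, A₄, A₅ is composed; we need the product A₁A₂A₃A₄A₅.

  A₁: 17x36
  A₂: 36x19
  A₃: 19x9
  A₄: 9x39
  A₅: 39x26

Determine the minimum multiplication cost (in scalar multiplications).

24768

Adjacent pairs: A₁A₂ = 17·36·19 = 11628; A₂A₃ = 36·19·9 = 6156; A₃A₄ = 19·9·39 = 6669; A₄A₅ = 9·39·26 = 9126.
Length 3: A₁..A₃: k=1: 0+6156+17·36·9=11664; k=2: 11628+0+17·19·9=14535 → min 11664 | A₂..A₄: k=2: 0+6669+36·19·39=33345; k=3: 6156+0+36·9·39=18792 → min 18792 | A₃..A₅: k=3: 0+9126+19·9·26=13572; k=4: 6669+0+19·39·26=25935 → min 13572.
Length 4: A₁..A₄: k=1: 0+18792+17·36·39=42660; k=2: 11628+6669+17·19·39=30894; k=3: 11664+0+17·9·39=17631 → min 17631 | A₂..A₅: k=2: 0+13572+36·19·26=31356; k=3: 6156+9126+36·9·26=23706; k=4: 18792+0+36·39·26=55296 → min 23706.
Length 5: A₁..A₅: k=1: 0+23706+17·36·26=39618; k=2: 11628+13572+17·19·26=33598; k=3: 11664+9126+17·9·26=24768; k=4: 17631+0+17·39·26=34869 → min 24768.
Optimal order: ((A₁(A₂A₃))(A₄A₅)) with cost 24768.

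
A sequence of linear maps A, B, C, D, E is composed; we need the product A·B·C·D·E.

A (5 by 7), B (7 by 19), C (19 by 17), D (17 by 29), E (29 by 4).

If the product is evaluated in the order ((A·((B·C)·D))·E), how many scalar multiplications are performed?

(B·C): 7×19 by 19×17 → 7×17, cost 7·19·17 = 2261
((B·C)·D): 7×17 by 17×29 → 7×29, cost 7·17·29 = 3451; cumulative 5712
(A·((B·C)·D)): 5×7 by 7×29 → 5×29, cost 5·7·29 = 1015; cumulative 6727
((A·((B·C)·D))·E): 5×29 by 29×4 → 5×4, cost 5·29·4 = 580; cumulative 7307
Total: 7307 scalar multiplications.

7307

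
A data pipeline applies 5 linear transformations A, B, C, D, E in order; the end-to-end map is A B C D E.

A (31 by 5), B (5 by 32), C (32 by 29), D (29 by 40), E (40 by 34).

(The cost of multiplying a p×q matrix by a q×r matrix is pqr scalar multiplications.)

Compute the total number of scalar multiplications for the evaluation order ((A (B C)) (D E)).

(B C): 5×32 by 32×29 → 5×29, cost 5·32·29 = 4640
(A (B C)): 31×5 by 5×29 → 31×29, cost 31·5·29 = 4495; cumulative 9135
(D E): 29×40 by 40×34 → 29×34, cost 29·40·34 = 39440
((A (B C)) (D E)): 31×29 by 29×34 → 31×34, cost 31·29·34 = 30566; cumulative 79141
Total: 79141 scalar multiplications.

79141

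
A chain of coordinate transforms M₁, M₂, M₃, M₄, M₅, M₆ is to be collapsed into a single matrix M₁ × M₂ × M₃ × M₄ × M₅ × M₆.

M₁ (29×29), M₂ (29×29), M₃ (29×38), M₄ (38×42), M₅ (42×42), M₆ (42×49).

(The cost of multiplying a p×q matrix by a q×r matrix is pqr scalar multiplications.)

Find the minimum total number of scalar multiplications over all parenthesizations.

213469

Adjacent pairs: M₁M₂ = 29·29·29 = 24389; M₂M₃ = 29·29·38 = 31958; M₃M₄ = 29·38·42 = 46284; M₄M₅ = 38·42·42 = 67032; M₅M₆ = 42·42·49 = 86436.
Length 3: M₁..M₃: k=1: 0+31958+29·29·38=63916; k=2: 24389+0+29·29·38=56347 → min 56347 | M₂..M₄: k=2: 0+46284+29·29·42=81606; k=3: 31958+0+29·38·42=78242 → min 78242 | M₃..M₅: k=3: 0+67032+29·38·42=113316; k=4: 46284+0+29·42·42=97440 → min 97440 | M₄..M₆: k=4: 0+86436+38·42·49=164640; k=5: 67032+0+38·42·49=145236 → min 145236.
Length 4: M₁..M₄: k=1: 0+78242+29·29·42=113564; k=2: 24389+46284+29·29·42=105995; k=3: 56347+0+29·38·42=102631 → min 102631 | M₂..M₅: k=2: 0+97440+29·29·42=132762; k=3: 31958+67032+29·38·42=145274; k=4: 78242+0+29·42·42=129398 → min 129398 | M₃..M₆: k=3: 0+145236+29·38·49=199234; k=4: 46284+86436+29·42·49=192402; k=5: 97440+0+29·42·49=157122 → min 157122.
Length 5: M₁..M₅: k=1: 0+129398+29·29·42=164720; k=2: 24389+97440+29·29·42=157151; k=3: 56347+67032+29·38·42=169663; k=4: 102631+0+29·42·42=153787 → min 153787 | M₂..M₆: k=2: 0+157122+29·29·49=198331; k=3: 31958+145236+29·38·49=231192; k=4: 78242+86436+29·42·49=224360; k=5: 129398+0+29·42·49=189080 → min 189080.
Length 6: M₁..M₆: k=1: 0+189080+29·29·49=230289; k=2: 24389+157122+29·29·49=222720; k=3: 56347+145236+29·38·49=255581; k=4: 102631+86436+29·42·49=248749; k=5: 153787+0+29·42·49=213469 → min 213469.
Optimal order: (((((M₁ × M₂) × M₃) × M₄) × M₅) × M₆) with cost 213469.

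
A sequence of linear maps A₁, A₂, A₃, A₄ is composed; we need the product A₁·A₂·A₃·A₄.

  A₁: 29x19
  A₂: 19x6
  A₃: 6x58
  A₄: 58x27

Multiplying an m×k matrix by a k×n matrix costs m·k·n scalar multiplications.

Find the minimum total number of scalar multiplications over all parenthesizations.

17400

Adjacent pairs: A₁A₂ = 29·19·6 = 3306; A₂A₃ = 19·6·58 = 6612; A₃A₄ = 6·58·27 = 9396.
Length 3: A₁..A₃: k=1: 0+6612+29·19·58=38570; k=2: 3306+0+29·6·58=13398 → min 13398 | A₂..A₄: k=2: 0+9396+19·6·27=12474; k=3: 6612+0+19·58·27=36366 → min 12474.
Length 4: A₁..A₄: k=1: 0+12474+29·19·27=27351; k=2: 3306+9396+29·6·27=17400; k=3: 13398+0+29·58·27=58812 → min 17400.
Optimal order: ((A₁·A₂)·(A₃·A₄)) with cost 17400.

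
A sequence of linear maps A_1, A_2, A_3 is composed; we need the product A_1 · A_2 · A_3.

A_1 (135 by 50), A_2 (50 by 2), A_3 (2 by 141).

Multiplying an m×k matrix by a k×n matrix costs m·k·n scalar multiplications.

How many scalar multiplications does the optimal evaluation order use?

51570

Order (A_1 · (A_2 · A_3)): (A_2 · A_3): 50×2 by 2×141 → 50×141, cost 50·2·141 = 14100; (A_1 · (A_2 · A_3)): 135×50 by 50×141 → 135×141, cost 135·50·141 = 951750; cumulative 965850. Total 965850.
Order ((A_1 · A_2) · A_3): (A_1 · A_2): 135×50 by 50×2 → 135×2, cost 135·50·2 = 13500; ((A_1 · A_2) · A_3): 135×2 by 2×141 → 135×141, cost 135·2·141 = 38070; cumulative 51570. Total 51570.
Minimum: 51570.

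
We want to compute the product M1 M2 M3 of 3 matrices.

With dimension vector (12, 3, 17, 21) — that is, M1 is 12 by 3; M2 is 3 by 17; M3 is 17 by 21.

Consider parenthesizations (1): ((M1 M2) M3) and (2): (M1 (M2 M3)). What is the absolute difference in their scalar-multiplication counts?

Order (1) = ((M1 M2) M3): (M1 M2): 12×3 by 3×17 → 12×17, cost 12·3·17 = 612; ((M1 M2) M3): 12×17 by 17×21 → 12×21, cost 12·17·21 = 4284; cumulative 4896. Total 4896.
Order (2) = (M1 (M2 M3)): (M2 M3): 3×17 by 17×21 → 3×21, cost 3·17·21 = 1071; (M1 (M2 M3)): 12×3 by 3×21 → 12×21, cost 12·3·21 = 756; cumulative 1827. Total 1827.
Difference: |4896 − 1827| = 3069.

3069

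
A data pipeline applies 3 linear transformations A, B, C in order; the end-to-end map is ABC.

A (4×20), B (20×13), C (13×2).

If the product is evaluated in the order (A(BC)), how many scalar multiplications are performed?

680

(BC): 20×13 by 13×2 → 20×2, cost 20·13·2 = 520
(A(BC)): 4×20 by 20×2 → 4×2, cost 4·20·2 = 160; cumulative 680
Total: 680 scalar multiplications.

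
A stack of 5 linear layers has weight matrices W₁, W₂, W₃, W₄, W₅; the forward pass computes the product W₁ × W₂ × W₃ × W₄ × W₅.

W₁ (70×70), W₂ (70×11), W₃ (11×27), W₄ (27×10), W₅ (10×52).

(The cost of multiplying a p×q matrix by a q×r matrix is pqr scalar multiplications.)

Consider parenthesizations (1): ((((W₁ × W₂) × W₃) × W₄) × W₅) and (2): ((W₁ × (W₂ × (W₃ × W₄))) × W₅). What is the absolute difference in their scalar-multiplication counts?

33920

Order (1) = ((((W₁ × W₂) × W₃) × W₄) × W₅): (W₁ × W₂): 70×70 by 70×11 → 70×11, cost 70·70·11 = 53900; ((W₁ × W₂) × W₃): 70×11 by 11×27 → 70×27, cost 70·11·27 = 20790; cumulative 74690; (((W₁ × W₂) × W₃) × W₄): 70×27 by 27×10 → 70×10, cost 70·27·10 = 18900; cumulative 93590; ((((W₁ × W₂) × W₃) × W₄) × W₅): 70×10 by 10×52 → 70×52, cost 70·10·52 = 36400; cumulative 129990. Total 129990.
Order (2) = ((W₁ × (W₂ × (W₃ × W₄))) × W₅): (W₃ × W₄): 11×27 by 27×10 → 11×10, cost 11·27·10 = 2970; (W₂ × (W₃ × W₄)): 70×11 by 11×10 → 70×10, cost 70·11·10 = 7700; cumulative 10670; (W₁ × (W₂ × (W₃ × W₄))): 70×70 by 70×10 → 70×10, cost 70·70·10 = 49000; cumulative 59670; ((W₁ × (W₂ × (W₃ × W₄))) × W₅): 70×10 by 10×52 → 70×52, cost 70·10·52 = 36400; cumulative 96070. Total 96070.
Difference: |129990 − 96070| = 33920.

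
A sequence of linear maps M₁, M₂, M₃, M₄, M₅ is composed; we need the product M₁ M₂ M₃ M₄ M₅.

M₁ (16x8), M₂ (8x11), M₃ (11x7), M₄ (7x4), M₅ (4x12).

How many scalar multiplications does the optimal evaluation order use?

1940

Adjacent pairs: M₁M₂ = 16·8·11 = 1408; M₂M₃ = 8·11·7 = 616; M₃M₄ = 11·7·4 = 308; M₄M₅ = 7·4·12 = 336.
Length 3: M₁..M₃: k=1: 0+616+16·8·7=1512; k=2: 1408+0+16·11·7=2640 → min 1512 | M₂..M₄: k=2: 0+308+8·11·4=660; k=3: 616+0+8·7·4=840 → min 660 | M₃..M₅: k=3: 0+336+11·7·12=1260; k=4: 308+0+11·4·12=836 → min 836.
Length 4: M₁..M₄: k=1: 0+660+16·8·4=1172; k=2: 1408+308+16·11·4=2420; k=3: 1512+0+16·7·4=1960 → min 1172 | M₂..M₅: k=2: 0+836+8·11·12=1892; k=3: 616+336+8·7·12=1624; k=4: 660+0+8·4·12=1044 → min 1044.
Length 5: M₁..M₅: k=1: 0+1044+16·8·12=2580; k=2: 1408+836+16·11·12=4356; k=3: 1512+336+16·7·12=3192; k=4: 1172+0+16·4·12=1940 → min 1940.
Optimal order: ((M₁ (M₂ (M₃ M₄))) M₅) with cost 1940.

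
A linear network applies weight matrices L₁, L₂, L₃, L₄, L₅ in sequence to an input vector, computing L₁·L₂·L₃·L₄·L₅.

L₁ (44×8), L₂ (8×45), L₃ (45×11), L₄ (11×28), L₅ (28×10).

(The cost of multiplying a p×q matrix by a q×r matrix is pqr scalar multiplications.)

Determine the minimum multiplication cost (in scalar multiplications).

11440

Adjacent pairs: L₁L₂ = 44·8·45 = 15840; L₂L₃ = 8·45·11 = 3960; L₃L₄ = 45·11·28 = 13860; L₄L₅ = 11·28·10 = 3080.
Length 3: L₁..L₃: k=1: 0+3960+44·8·11=7832; k=2: 15840+0+44·45·11=37620 → min 7832 | L₂..L₄: k=2: 0+13860+8·45·28=23940; k=3: 3960+0+8·11·28=6424 → min 6424 | L₃..L₅: k=3: 0+3080+45·11·10=8030; k=4: 13860+0+45·28·10=26460 → min 8030.
Length 4: L₁..L₄: k=1: 0+6424+44·8·28=16280; k=2: 15840+13860+44·45·28=85140; k=3: 7832+0+44·11·28=21384 → min 16280 | L₂..L₅: k=2: 0+8030+8·45·10=11630; k=3: 3960+3080+8·11·10=7920; k=4: 6424+0+8·28·10=8664 → min 7920.
Length 5: L₁..L₅: k=1: 0+7920+44·8·10=11440; k=2: 15840+8030+44·45·10=43670; k=3: 7832+3080+44·11·10=15752; k=4: 16280+0+44·28·10=28600 → min 11440.
Optimal order: (L₁·((L₂·L₃)·(L₄·L₅))) with cost 11440.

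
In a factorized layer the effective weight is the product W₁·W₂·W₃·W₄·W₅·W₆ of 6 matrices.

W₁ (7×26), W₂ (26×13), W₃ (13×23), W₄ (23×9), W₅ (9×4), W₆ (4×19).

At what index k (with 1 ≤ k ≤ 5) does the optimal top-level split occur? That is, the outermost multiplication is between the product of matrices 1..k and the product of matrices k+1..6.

5

Adjacent pairs: W₁W₂ = 7·26·13 = 2366; W₂W₃ = 26·13·23 = 7774; W₃W₄ = 13·23·9 = 2691; W₄W₅ = 23·9·4 = 828; W₅W₆ = 9·4·19 = 684.
Length 3: W₁..W₃: k=1: 0+7774+7·26·23=11960; k=2: 2366+0+7·13·23=4459 → min 4459 | W₂..W₄: k=2: 0+2691+26·13·9=5733; k=3: 7774+0+26·23·9=13156 → min 5733 | W₃..W₅: k=3: 0+828+13·23·4=2024; k=4: 2691+0+13·9·4=3159 → min 2024 | W₄..W₆: k=4: 0+684+23·9·19=4617; k=5: 828+0+23·4·19=2576 → min 2576.
Length 4: W₁..W₄: k=1: 0+5733+7·26·9=7371; k=2: 2366+2691+7·13·9=5876; k=3: 4459+0+7·23·9=5908 → min 5876 | W₂..W₅: k=2: 0+2024+26·13·4=3376; k=3: 7774+828+26·23·4=10994; k=4: 5733+0+26·9·4=6669 → min 3376 | W₃..W₆: k=3: 0+2576+13·23·19=8257; k=4: 2691+684+13·9·19=5598; k=5: 2024+0+13·4·19=3012 → min 3012.
Length 5: W₁..W₅: k=1: 0+3376+7·26·4=4104; k=2: 2366+2024+7·13·4=4754; k=3: 4459+828+7·23·4=5931; k=4: 5876+0+7·9·4=6128 → min 4104 | W₂..W₆: k=2: 0+3012+26·13·19=9434; k=3: 7774+2576+26·23·19=21712; k=4: 5733+684+26·9·19=10863; k=5: 3376+0+26·4·19=5352 → min 5352.
Top-level splits: k=1: (W₁..W₁)·(W₂..W₆) → 0+5352+7·26·19 = 8810; k=2: (W₁..W₂)·(W₃..W₆) → 2366+3012+7·13·19 = 7107; k=3: (W₁..W₃)·(W₄..W₆) → 4459+2576+7·23·19 = 10094; k=4: (W₁..W₄)·(W₅..W₆) → 5876+684+7·9·19 = 7757; k=5: (W₁..W₅)·(W₆..W₆) → 4104+0+7·4·19 = 4636.
Best split is after W₅, i.e. k = 5.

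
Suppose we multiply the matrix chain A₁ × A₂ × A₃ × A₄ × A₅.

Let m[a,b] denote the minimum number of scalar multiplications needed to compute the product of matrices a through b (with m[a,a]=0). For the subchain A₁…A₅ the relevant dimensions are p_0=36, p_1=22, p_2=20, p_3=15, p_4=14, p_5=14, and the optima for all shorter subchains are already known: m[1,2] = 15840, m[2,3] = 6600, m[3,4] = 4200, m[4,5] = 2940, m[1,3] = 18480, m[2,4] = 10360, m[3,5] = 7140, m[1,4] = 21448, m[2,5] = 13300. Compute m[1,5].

24388

m[1,5] = min over k∈[1,4] of m[1,k]+m[k+1,5]+p_{0}·p_k·p_{5}.
k=1: 0 + 13300 + 36·22·14 = 24388; k=2: 15840 + 7140 + 36·20·14 = 33060; k=3: 18480 + 2940 + 36·15·14 = 28980; k=4: 21448 + 0 + 36·14·14 = 28504.
Minimum: 24388 at k=1.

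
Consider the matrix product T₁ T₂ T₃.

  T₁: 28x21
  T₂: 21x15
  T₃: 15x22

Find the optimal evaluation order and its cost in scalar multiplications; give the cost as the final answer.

(T₁ (T₂ T₃)): cost 19866.
((T₁ T₂) T₃): cost 18060.
Optimal: ((T₁ T₂) T₃) with cost 18060.

18060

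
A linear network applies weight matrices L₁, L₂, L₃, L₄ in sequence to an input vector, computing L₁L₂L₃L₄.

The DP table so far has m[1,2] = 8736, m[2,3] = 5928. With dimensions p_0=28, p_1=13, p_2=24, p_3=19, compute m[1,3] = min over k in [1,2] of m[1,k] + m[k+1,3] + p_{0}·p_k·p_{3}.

12844

m[1,3] = min over k∈[1,2] of m[1,k]+m[k+1,3]+p_{0}·p_k·p_{3}.
k=1: 0 + 5928 + 28·13·19 = 12844; k=2: 8736 + 0 + 28·24·19 = 21504.
Minimum: 12844 at k=1.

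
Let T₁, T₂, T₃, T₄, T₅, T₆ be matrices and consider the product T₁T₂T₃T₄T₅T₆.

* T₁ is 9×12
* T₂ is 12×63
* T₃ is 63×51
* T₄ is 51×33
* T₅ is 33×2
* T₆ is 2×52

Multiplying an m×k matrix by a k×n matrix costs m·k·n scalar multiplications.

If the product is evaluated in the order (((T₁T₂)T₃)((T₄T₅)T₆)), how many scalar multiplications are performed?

(T₁T₂): 9×12 by 12×63 → 9×63, cost 9·12·63 = 6804
((T₁T₂)T₃): 9×63 by 63×51 → 9×51, cost 9·63·51 = 28917; cumulative 35721
(T₄T₅): 51×33 by 33×2 → 51×2, cost 51·33·2 = 3366
((T₄T₅)T₆): 51×2 by 2×52 → 51×52, cost 51·2·52 = 5304; cumulative 8670
(((T₁T₂)T₃)((T₄T₅)T₆)): 9×51 by 51×52 → 9×52, cost 9·51·52 = 23868; cumulative 68259
Total: 68259 scalar multiplications.

68259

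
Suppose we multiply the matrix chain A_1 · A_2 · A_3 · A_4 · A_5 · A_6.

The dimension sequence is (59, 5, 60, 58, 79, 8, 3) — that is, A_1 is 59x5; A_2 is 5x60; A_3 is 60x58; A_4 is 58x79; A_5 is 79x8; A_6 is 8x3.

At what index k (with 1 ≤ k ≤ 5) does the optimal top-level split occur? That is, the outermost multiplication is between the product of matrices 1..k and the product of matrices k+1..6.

1

Adjacent pairs: A_1A_2 = 59·5·60 = 17700; A_2A_3 = 5·60·58 = 17400; A_3A_4 = 60·58·79 = 274920; A_4A_5 = 58·79·8 = 36656; A_5A_6 = 79·8·3 = 1896.
Length 3: A_1..A_3: k=1: 0+17400+59·5·58=34510; k=2: 17700+0+59·60·58=223020 → min 34510 | A_2..A_4: k=2: 0+274920+5·60·79=298620; k=3: 17400+0+5·58·79=40310 → min 40310 | A_3..A_5: k=3: 0+36656+60·58·8=64496; k=4: 274920+0+60·79·8=312840 → min 64496 | A_4..A_6: k=4: 0+1896+58·79·3=15642; k=5: 36656+0+58·8·3=38048 → min 15642.
Length 4: A_1..A_4: k=1: 0+40310+59·5·79=63615; k=2: 17700+274920+59·60·79=572280; k=3: 34510+0+59·58·79=304848 → min 63615 | A_2..A_5: k=2: 0+64496+5·60·8=66896; k=3: 17400+36656+5·58·8=56376; k=4: 40310+0+5·79·8=43470 → min 43470 | A_3..A_6: k=3: 0+15642+60·58·3=26082; k=4: 274920+1896+60·79·3=291036; k=5: 64496+0+60·8·3=65936 → min 26082.
Length 5: A_1..A_5: k=1: 0+43470+59·5·8=45830; k=2: 17700+64496+59·60·8=110516; k=3: 34510+36656+59·58·8=98542; k=4: 63615+0+59·79·8=100903 → min 45830 | A_2..A_6: k=2: 0+26082+5·60·3=26982; k=3: 17400+15642+5·58·3=33912; k=4: 40310+1896+5·79·3=43391; k=5: 43470+0+5·8·3=43590 → min 26982.
Top-level splits: k=1: (A_1..A_1)·(A_2..A_6) → 0+26982+59·5·3 = 27867; k=2: (A_1..A_2)·(A_3..A_6) → 17700+26082+59·60·3 = 54402; k=3: (A_1..A_3)·(A_4..A_6) → 34510+15642+59·58·3 = 60418; k=4: (A_1..A_4)·(A_5..A_6) → 63615+1896+59·79·3 = 79494; k=5: (A_1..A_5)·(A_6..A_6) → 45830+0+59·8·3 = 47246.
Best split is after A_1, i.e. k = 1.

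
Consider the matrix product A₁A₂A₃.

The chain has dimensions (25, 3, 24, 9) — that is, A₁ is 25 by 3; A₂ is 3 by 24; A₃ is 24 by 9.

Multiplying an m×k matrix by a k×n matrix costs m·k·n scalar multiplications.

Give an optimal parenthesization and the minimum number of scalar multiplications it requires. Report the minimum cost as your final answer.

1323

(A₁(A₂A₃)): cost 1323.
((A₁A₂)A₃): cost 7200.
Optimal: (A₁(A₂A₃)) with cost 1323.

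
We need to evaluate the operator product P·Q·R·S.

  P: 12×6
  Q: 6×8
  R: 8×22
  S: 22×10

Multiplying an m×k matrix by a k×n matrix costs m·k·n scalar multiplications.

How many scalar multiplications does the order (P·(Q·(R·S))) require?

2960

(R·S): 8×22 by 22×10 → 8×10, cost 8·22·10 = 1760
(Q·(R·S)): 6×8 by 8×10 → 6×10, cost 6·8·10 = 480; cumulative 2240
(P·(Q·(R·S))): 12×6 by 6×10 → 12×10, cost 12·6·10 = 720; cumulative 2960
Total: 2960 scalar multiplications.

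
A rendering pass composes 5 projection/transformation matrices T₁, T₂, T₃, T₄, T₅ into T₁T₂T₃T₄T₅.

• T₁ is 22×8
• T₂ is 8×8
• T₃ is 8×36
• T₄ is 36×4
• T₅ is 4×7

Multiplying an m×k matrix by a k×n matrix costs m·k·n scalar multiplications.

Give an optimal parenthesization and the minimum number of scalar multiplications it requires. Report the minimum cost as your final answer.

Adjacent pairs: T₁T₂ = 22·8·8 = 1408; T₂T₃ = 8·8·36 = 2304; T₃T₄ = 8·36·4 = 1152; T₄T₅ = 36·4·7 = 1008.
Length 3: T₁..T₃: k=1: 0+2304+22·8·36=8640; k=2: 1408+0+22·8·36=7744 → min 7744 | T₂..T₄: k=2: 0+1152+8·8·4=1408; k=3: 2304+0+8·36·4=3456 → min 1408 | T₃..T₅: k=3: 0+1008+8·36·7=3024; k=4: 1152+0+8·4·7=1376 → min 1376.
Length 4: T₁..T₄: k=1: 0+1408+22·8·4=2112; k=2: 1408+1152+22·8·4=3264; k=3: 7744+0+22·36·4=10912 → min 2112 | T₂..T₅: k=2: 0+1376+8·8·7=1824; k=3: 2304+1008+8·36·7=5328; k=4: 1408+0+8·4·7=1632 → min 1632.
Length 5: T₁..T₅: k=1: 0+1632+22·8·7=2864; k=2: 1408+1376+22·8·7=4016; k=3: 7744+1008+22·36·7=14296; k=4: 2112+0+22·4·7=2728 → min 2728.
Optimal parenthesization: ((T₁(T₂(T₃T₄)))T₅) with cost 2728.

2728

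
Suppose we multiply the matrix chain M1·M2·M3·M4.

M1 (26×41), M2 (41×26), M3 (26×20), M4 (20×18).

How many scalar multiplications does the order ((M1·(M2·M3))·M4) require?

(M2·M3): 41×26 by 26×20 → 41×20, cost 41·26·20 = 21320
(M1·(M2·M3)): 26×41 by 41×20 → 26×20, cost 26·41·20 = 21320; cumulative 42640
((M1·(M2·M3))·M4): 26×20 by 20×18 → 26×18, cost 26·20·18 = 9360; cumulative 52000
Total: 52000 scalar multiplications.

52000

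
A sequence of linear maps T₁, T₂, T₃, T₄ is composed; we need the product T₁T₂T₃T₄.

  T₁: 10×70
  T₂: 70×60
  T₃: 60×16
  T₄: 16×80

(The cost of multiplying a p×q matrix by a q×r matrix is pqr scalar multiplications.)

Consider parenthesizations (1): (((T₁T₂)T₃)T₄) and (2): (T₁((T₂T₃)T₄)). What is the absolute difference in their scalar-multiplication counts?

Order (1) = (((T₁T₂)T₃)T₄): (T₁T₂): 10×70 by 70×60 → 10×60, cost 10·70·60 = 42000; ((T₁T₂)T₃): 10×60 by 60×16 → 10×16, cost 10·60·16 = 9600; cumulative 51600; (((T₁T₂)T₃)T₄): 10×16 by 16×80 → 10×80, cost 10·16·80 = 12800; cumulative 64400. Total 64400.
Order (2) = (T₁((T₂T₃)T₄)): (T₂T₃): 70×60 by 60×16 → 70×16, cost 70·60·16 = 67200; ((T₂T₃)T₄): 70×16 by 16×80 → 70×80, cost 70·16·80 = 89600; cumulative 156800; (T₁((T₂T₃)T₄)): 10×70 by 70×80 → 10×80, cost 10·70·80 = 56000; cumulative 212800. Total 212800.
Difference: |64400 − 212800| = 148400.

148400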